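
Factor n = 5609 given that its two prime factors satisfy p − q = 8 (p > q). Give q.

Since p = q + 8, we have 5609 = q(q + 8), so q² + 8q − 5609 = 0.
Discriminant: 8² + 4·5609 = 64 + 22436 = 22500; √22500 = 150.
q = (−8 + 150)/2 = 71, and p = q + 8 = 79.
Check: 71 · 79 = 5609.

71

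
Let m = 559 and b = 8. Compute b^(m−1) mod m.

8^1 ≡ 8 (mod 559)
8^2 ≡ 8^2 = 64 ≡ 64 (mod 559)
8^4 ≡ 64^2 = 4096 ≡ 183 (mod 559)
8^8 ≡ 183^2 = 33489 ≡ 508 (mod 559)
8^16 ≡ 508^2 = 258064 ≡ 365 (mod 559)
8^32 ≡ 365^2 = 133225 ≡ 183 (mod 559)
8^64 ≡ 183^2 = 33489 ≡ 508 (mod 559)
8^128 ≡ 508^2 = 258064 ≡ 365 (mod 559)
8^256 ≡ 365^2 = 133225 ≡ 183 (mod 559)
8^512 ≡ 183^2 = 33489 ≡ 508 (mod 559)
558 = 512 + 32 + 8 + 4 + 2 in binary powers of 2.
So 8^558 ≡ 508 · 183 · 508 · 183 · 64 ≡ 428 (mod 559).
Since 428 ≠ 1, base 8 is a Fermat witness: 559 is composite.

428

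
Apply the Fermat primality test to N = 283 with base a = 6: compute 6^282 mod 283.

6^1 ≡ 6 (mod 283)
6^2 ≡ 6^2 = 36 ≡ 36 (mod 283)
6^4 ≡ 36^2 = 1296 ≡ 164 (mod 283)
6^8 ≡ 164^2 = 26896 ≡ 11 (mod 283)
6^16 ≡ 11^2 = 121 ≡ 121 (mod 283)
6^32 ≡ 121^2 = 14641 ≡ 208 (mod 283)
6^64 ≡ 208^2 = 43264 ≡ 248 (mod 283)
6^128 ≡ 248^2 = 61504 ≡ 93 (mod 283)
6^256 ≡ 93^2 = 8649 ≡ 159 (mod 283)
282 = 256 + 16 + 8 + 2 in binary powers of 2.
So 6^282 ≡ 159 · 121 · 11 · 36 ≡ 1 (mod 283).
Since the result is 1, base 6 gives no evidence that 283 is composite.

1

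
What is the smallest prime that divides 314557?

314557 is odd.
Digit sum 25, not divisible by 3.
Ends in 7: not divisible by 5.
7: 314557 = 7·44936 + 5
11: 314557 = 11·28596 + 1
13: 314557 = 13·24196 + 9
17: 314557 = 17·18503 + 6
19: 314557 = 19·16555 + 12
23: 314557 = 23·13676 + 9
29: 314557 = 29·10846 + 23
31: 314557 = 31·10147

31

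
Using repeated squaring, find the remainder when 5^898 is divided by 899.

5^1 ≡ 5 (mod 899)
5^2 ≡ 5^2 = 25 ≡ 25 (mod 899)
5^4 ≡ 25^2 = 625 ≡ 625 (mod 899)
5^8 ≡ 625^2 = 390625 ≡ 459 (mod 899)
5^16 ≡ 459^2 = 210681 ≡ 315 (mod 899)
5^32 ≡ 315^2 = 99225 ≡ 335 (mod 899)
5^64 ≡ 335^2 = 112225 ≡ 749 (mod 899)
5^128 ≡ 749^2 = 561001 ≡ 25 (mod 899)
5^256 ≡ 25^2 = 625 ≡ 625 (mod 899)
5^512 ≡ 625^2 = 390625 ≡ 459 (mod 899)
898 = 512 + 256 + 128 + 2 in binary powers of 2.
So 5^898 ≡ 459 · 625 · 25 · 25 ≡ 315 (mod 899).
Since 315 ≠ 1, base 5 is a Fermat witness: 899 is composite.

315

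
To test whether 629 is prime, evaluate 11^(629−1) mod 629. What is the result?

11^1 ≡ 11 (mod 629)
11^2 ≡ 11^2 = 121 ≡ 121 (mod 629)
11^4 ≡ 121^2 = 14641 ≡ 174 (mod 629)
11^8 ≡ 174^2 = 30276 ≡ 84 (mod 629)
11^16 ≡ 84^2 = 7056 ≡ 137 (mod 629)
11^32 ≡ 137^2 = 18769 ≡ 528 (mod 629)
11^64 ≡ 528^2 = 278784 ≡ 137 (mod 629)
11^128 ≡ 137^2 = 18769 ≡ 528 (mod 629)
11^256 ≡ 528^2 = 278784 ≡ 137 (mod 629)
11^512 ≡ 137^2 = 18769 ≡ 528 (mod 629)
628 = 512 + 64 + 32 + 16 + 4 in binary powers of 2.
So 11^628 ≡ 528 · 137 · 528 · 137 · 174 ≡ 174 (mod 629).
Since 174 ≠ 1, base 11 is a Fermat witness: 629 is composite.

174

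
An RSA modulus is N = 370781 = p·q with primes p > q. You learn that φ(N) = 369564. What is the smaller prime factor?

599

φ(n) = (p−1)(q−1) = n − (p+q) + 1, so p + q = 370781 − 369564 + 1 = 1218.
p and q are the roots of t² − 1218t + 370781 = 0.
Discriminant: 1218² − 4·370781 = 1483524 − 1483124 = 400; √400 = 20.
q = (1218 − 20)/2 = 599, p = (1218 + 20)/2 = 619.
Check: 599 · 619 = 370781.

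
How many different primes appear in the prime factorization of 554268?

554268 = 2^2 · 138567
138567 = 3 · 46189
46189 = 11 · 4199
4199 = 13 · 323
323 = 17 · 19
554268 = 2^2 · 3 · 11 · 13 · 17 · 19, which has 6 distinct prime factors.

6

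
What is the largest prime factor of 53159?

59

53159 = 17 · 3127
3127 = 53 · 59
59 is prime.
So 53159 = 17 · 53 · 59; the largest prime factor is 59.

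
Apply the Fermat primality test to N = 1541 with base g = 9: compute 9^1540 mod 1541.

9^1 ≡ 9 (mod 1541)
9^2 ≡ 9^2 = 81 ≡ 81 (mod 1541)
9^4 ≡ 81^2 = 6561 ≡ 397 (mod 1541)
9^8 ≡ 397^2 = 157609 ≡ 427 (mod 1541)
9^16 ≡ 427^2 = 182329 ≡ 491 (mod 1541)
9^32 ≡ 491^2 = 241081 ≡ 685 (mod 1541)
9^64 ≡ 685^2 = 469225 ≡ 761 (mod 1541)
9^128 ≡ 761^2 = 579121 ≡ 1246 (mod 1541)
9^256 ≡ 1246^2 = 1552516 ≡ 729 (mod 1541)
9^512 ≡ 729^2 = 531441 ≡ 1337 (mod 1541)
9^1024 ≡ 1337^2 = 1787569 ≡ 9 (mod 1541)
1540 = 1024 + 512 + 4 in binary powers of 2.
So 9^1540 ≡ 9 · 1337 · 397 ≡ 1 (mod 1541).
Since the result is 1, base 9 gives no evidence that 1541 is composite.

1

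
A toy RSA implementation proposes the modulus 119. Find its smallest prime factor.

7

119 is odd.
Digit sum 11, not divisible by 3.
Ends in 9: not divisible by 5.
7: 119 = 7·17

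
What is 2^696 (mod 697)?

2^1 ≡ 2 (mod 697)
2^2 ≡ 2^2 = 4 ≡ 4 (mod 697)
2^4 ≡ 4^2 = 16 ≡ 16 (mod 697)
2^8 ≡ 16^2 = 256 ≡ 256 (mod 697)
2^16 ≡ 256^2 = 65536 ≡ 18 (mod 697)
2^32 ≡ 18^2 = 324 ≡ 324 (mod 697)
2^64 ≡ 324^2 = 104976 ≡ 426 (mod 697)
2^128 ≡ 426^2 = 181476 ≡ 256 (mod 697)
2^256 ≡ 256^2 = 65536 ≡ 18 (mod 697)
2^512 ≡ 18^2 = 324 ≡ 324 (mod 697)
696 = 512 + 128 + 32 + 16 + 8 in binary powers of 2.
So 2^696 ≡ 324 · 256 · 324 · 18 · 256 ≡ 18 (mod 697).
Since 18 ≠ 1, base 2 is a Fermat witness: 697 is composite.

18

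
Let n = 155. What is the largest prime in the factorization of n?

31

155 = 5 · 31
31 is prime.
So 155 = 5 · 31; the largest prime factor is 31.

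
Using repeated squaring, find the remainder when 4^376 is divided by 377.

4^1 ≡ 4 (mod 377)
4^2 ≡ 4^2 = 16 ≡ 16 (mod 377)
4^4 ≡ 16^2 = 256 ≡ 256 (mod 377)
4^8 ≡ 256^2 = 65536 ≡ 315 (mod 377)
4^16 ≡ 315^2 = 99225 ≡ 74 (mod 377)
4^32 ≡ 74^2 = 5476 ≡ 198 (mod 377)
4^64 ≡ 198^2 = 39204 ≡ 373 (mod 377)
4^128 ≡ 373^2 = 139129 ≡ 16 (mod 377)
4^256 ≡ 16^2 = 256 ≡ 256 (mod 377)
376 = 256 + 64 + 32 + 16 + 8 in binary powers of 2.
So 4^376 ≡ 256 · 373 · 198 · 74 · 315 ≡ 165 (mod 377).
Since 165 ≠ 1, base 4 is a Fermat witness: 377 is composite.

165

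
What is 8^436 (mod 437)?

8^1 ≡ 8 (mod 437)
8^2 ≡ 8^2 = 64 ≡ 64 (mod 437)
8^4 ≡ 64^2 = 4096 ≡ 163 (mod 437)
8^8 ≡ 163^2 = 26569 ≡ 349 (mod 437)
8^16 ≡ 349^2 = 121801 ≡ 315 (mod 437)
8^32 ≡ 315^2 = 99225 ≡ 26 (mod 437)
8^64 ≡ 26^2 = 676 ≡ 239 (mod 437)
8^128 ≡ 239^2 = 57121 ≡ 311 (mod 437)
8^256 ≡ 311^2 = 96721 ≡ 144 (mod 437)
436 = 256 + 128 + 32 + 16 + 4 in binary powers of 2.
So 8^436 ≡ 144 · 311 · 26 · 315 · 163 ≡ 334 (mod 437).
Since 334 ≠ 1, base 8 is a Fermat witness: 437 is composite.

334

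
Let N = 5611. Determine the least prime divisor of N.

5611 is odd.
Digit sum 13, not divisible by 3.
Ends in 1: not divisible by 5.
7: 5611 = 7·801 + 4
11: 5611 = 11·510 + 1
13: 5611 = 13·431 + 8
17: 5611 = 17·330 + 1
19: 5611 = 19·295 + 6
23: 5611 = 23·243 + 22
29: 5611 = 29·193 + 14
31: 5611 = 31·181

31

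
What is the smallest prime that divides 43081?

67

43081 is odd.
Digit sum 16, not divisible by 3.
Ends in 1: not divisible by 5.
7: 43081 = 7·6154 + 3
11: 43081 = 11·3916 + 5
13: 43081 = 13·3313 + 12
17: 43081 = 17·2534 + 3
19: 43081 = 19·2267 + 8
23: 43081 = 23·1873 + 2
29: 43081 = 29·1485 + 16
31: 43081 = 31·1389 + 22
37: 43081 = 37·1164 + 13
41: 43081 = 41·1050 + 31
43: 43081 = 43·1001 + 38
47: 43081 = 47·916 + 29
53: 43081 = 53·812 + 45
59: 43081 = 59·730 + 11
61: 43081 = 61·706 + 15
67: 43081 = 67·643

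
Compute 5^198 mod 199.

5^1 ≡ 5 (mod 199)
5^2 ≡ 5^2 = 25 ≡ 25 (mod 199)
5^4 ≡ 25^2 = 625 ≡ 28 (mod 199)
5^8 ≡ 28^2 = 784 ≡ 187 (mod 199)
5^16 ≡ 187^2 = 34969 ≡ 144 (mod 199)
5^32 ≡ 144^2 = 20736 ≡ 40 (mod 199)
5^64 ≡ 40^2 = 1600 ≡ 8 (mod 199)
5^128 ≡ 8^2 = 64 ≡ 64 (mod 199)
198 = 128 + 64 + 4 + 2 in binary powers of 2.
So 5^198 ≡ 64 · 8 · 28 · 25 ≡ 1 (mod 199).
Since the result is 1, base 5 gives no evidence that 199 is composite.

1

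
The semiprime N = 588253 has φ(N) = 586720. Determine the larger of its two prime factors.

773

φ(n) = (p−1)(q−1) = n − (p+q) + 1, so p + q = 588253 − 586720 + 1 = 1534.
p and q are the roots of t² − 1534t + 588253 = 0.
Discriminant: 1534² − 4·588253 = 2353156 − 2353012 = 144; √144 = 12.
q = (1534 − 12)/2 = 761, p = (1534 + 12)/2 = 773.
Check: 761 · 773 = 588253.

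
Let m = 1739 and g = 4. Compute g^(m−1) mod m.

4^1 ≡ 4 (mod 1739)
4^2 ≡ 4^2 = 16 ≡ 16 (mod 1739)
4^4 ≡ 16^2 = 256 ≡ 256 (mod 1739)
4^8 ≡ 256^2 = 65536 ≡ 1193 (mod 1739)
4^16 ≡ 1193^2 = 1423249 ≡ 747 (mod 1739)
4^32 ≡ 747^2 = 558009 ≡ 1529 (mod 1739)
4^64 ≡ 1529^2 = 2337841 ≡ 625 (mod 1739)
4^128 ≡ 625^2 = 390625 ≡ 1089 (mod 1739)
4^256 ≡ 1089^2 = 1185921 ≡ 1662 (mod 1739)
4^512 ≡ 1662^2 = 2762244 ≡ 712 (mod 1739)
4^1024 ≡ 712^2 = 506944 ≡ 895 (mod 1739)
1738 = 1024 + 512 + 128 + 64 + 8 + 2 in binary powers of 2.
So 4^1738 ≡ 895 · 712 · 1089 · 625 · 1193 · 16 ≡ 995 (mod 1739).
Since 995 ≠ 1, base 4 is a Fermat witness: 1739 is composite.

995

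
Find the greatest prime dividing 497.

71

497 = 7 · 71
71 is prime.
So 497 = 7 · 71; the largest prime factor is 71.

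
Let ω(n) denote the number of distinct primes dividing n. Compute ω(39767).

39767 = 7 · 5681
5681 = 13 · 437
437 = 19 · 23
39767 = 7 · 13 · 19 · 23, which has 4 distinct prime factors.

4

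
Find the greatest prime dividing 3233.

3233 = 53 · 61
61 is prime.
So 3233 = 53 · 61; the largest prime factor is 61.

61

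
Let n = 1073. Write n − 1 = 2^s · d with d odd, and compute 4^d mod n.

817

1073 − 1 = 1072 = 2^4 · 67, so d = 67.
4^1 ≡ 4 (mod 1073)
4^2 ≡ 4^2 = 16 ≡ 16 (mod 1073)
4^4 ≡ 16^2 = 256 ≡ 256 (mod 1073)
4^8 ≡ 256^2 = 65536 ≡ 83 (mod 1073)
4^16 ≡ 83^2 = 6889 ≡ 451 (mod 1073)
4^32 ≡ 451^2 = 203401 ≡ 604 (mod 1073)
4^64 ≡ 604^2 = 364816 ≡ 1069 (mod 1073)
67 = 64 + 2 + 1 in binary powers of 2.
So 4^67 ≡ 1069 · 16 · 4 ≡ 817 (mod 1073).
Squaring chain: 817 → 83 → 451 → 604; never reaches −1, so base 4 is a Miller–Rabin witness that 1073 is composite.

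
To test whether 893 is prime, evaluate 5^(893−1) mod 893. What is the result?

5^1 ≡ 5 (mod 893)
5^2 ≡ 5^2 = 25 ≡ 25 (mod 893)
5^4 ≡ 25^2 = 625 ≡ 625 (mod 893)
5^8 ≡ 625^2 = 390625 ≡ 384 (mod 893)
5^16 ≡ 384^2 = 147456 ≡ 111 (mod 893)
5^32 ≡ 111^2 = 12321 ≡ 712 (mod 893)
5^64 ≡ 712^2 = 506944 ≡ 613 (mod 893)
5^128 ≡ 613^2 = 375769 ≡ 709 (mod 893)
5^256 ≡ 709^2 = 502681 ≡ 815 (mod 893)
5^512 ≡ 815^2 = 664225 ≡ 726 (mod 893)
892 = 512 + 256 + 64 + 32 + 16 + 8 + 4 in binary powers of 2.
So 5^892 ≡ 726 · 815 · 613 · 712 · 111 · 384 · 625 ≡ 613 (mod 893).
Since 613 ≠ 1, base 5 is a Fermat witness: 893 is composite.

613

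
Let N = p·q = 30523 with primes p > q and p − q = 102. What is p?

233

Since p = q + 102, we have 30523 = q(q + 102), so q² + 102q − 30523 = 0.
Discriminant: 102² + 4·30523 = 10404 + 122092 = 132496; √132496 = 364.
q = (−102 + 364)/2 = 131, and p = q + 102 = 233.
Check: 131 · 233 = 30523.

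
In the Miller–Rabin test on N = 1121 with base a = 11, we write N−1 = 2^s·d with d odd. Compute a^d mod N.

1121 − 1 = 1120 = 2^5 · 35, so d = 35.
11^1 ≡ 11 (mod 1121)
11^2 ≡ 11^2 = 121 ≡ 121 (mod 1121)
11^4 ≡ 121^2 = 14641 ≡ 68 (mod 1121)
11^8 ≡ 68^2 = 4624 ≡ 140 (mod 1121)
11^16 ≡ 140^2 = 19600 ≡ 543 (mod 1121)
11^32 ≡ 543^2 = 294849 ≡ 26 (mod 1121)
35 = 32 + 2 + 1 in binary powers of 2.
So 11^35 ≡ 26 · 121 · 11 ≡ 976 (mod 1121).
Squaring chain: 976 → 847 → 1090 → 961 → 938; never reaches −1, so base 11 is a Miller–Rabin witness that 1121 is composite.

976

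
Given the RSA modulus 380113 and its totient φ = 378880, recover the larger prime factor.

φ(n) = (p−1)(q−1) = n − (p+q) + 1, so p + q = 380113 − 378880 + 1 = 1234.
p and q are the roots of t² − 1234t + 380113 = 0.
Discriminant: 1234² − 4·380113 = 1522756 − 1520452 = 2304; √2304 = 48.
q = (1234 − 48)/2 = 593, p = (1234 + 48)/2 = 641.
Check: 593 · 641 = 380113.

641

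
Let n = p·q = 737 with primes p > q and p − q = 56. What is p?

67

Since p = q + 56, we have 737 = q(q + 56), so q² + 56q − 737 = 0.
Discriminant: 56² + 4·737 = 3136 + 2948 = 6084; √6084 = 78.
q = (−56 + 78)/2 = 11, and p = q + 56 = 67.
Check: 11 · 67 = 737.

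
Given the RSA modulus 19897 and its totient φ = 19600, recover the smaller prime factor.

φ(n) = (p−1)(q−1) = n − (p+q) + 1, so p + q = 19897 − 19600 + 1 = 298.
p and q are the roots of t² − 298t + 19897 = 0.
Discriminant: 298² − 4·19897 = 88804 − 79588 = 9216; √9216 = 96.
q = (298 − 96)/2 = 101, p = (298 + 96)/2 = 197.
Check: 101 · 197 = 19897.

101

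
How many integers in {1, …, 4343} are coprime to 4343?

Factor: 4343 = 43 · 101.
φ(4343) = (43−1) · (101−1) = 42 · 100 = 4200.

4200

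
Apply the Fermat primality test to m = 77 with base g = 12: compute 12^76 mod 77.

12^1 ≡ 12 (mod 77)
12^2 ≡ 12^2 = 144 ≡ 67 (mod 77)
12^4 ≡ 67^2 = 4489 ≡ 23 (mod 77)
12^8 ≡ 23^2 = 529 ≡ 67 (mod 77)
12^16 ≡ 67^2 = 4489 ≡ 23 (mod 77)
12^32 ≡ 23^2 = 529 ≡ 67 (mod 77)
12^64 ≡ 67^2 = 4489 ≡ 23 (mod 77)
76 = 64 + 8 + 4 in binary powers of 2.
So 12^76 ≡ 23 · 67 · 23 ≡ 23 (mod 77).
Since 23 ≠ 1, base 12 is a Fermat witness: 77 is composite.

23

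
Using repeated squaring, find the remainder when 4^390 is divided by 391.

4^1 ≡ 4 (mod 391)
4^2 ≡ 4^2 = 16 ≡ 16 (mod 391)
4^4 ≡ 16^2 = 256 ≡ 256 (mod 391)
4^8 ≡ 256^2 = 65536 ≡ 239 (mod 391)
4^16 ≡ 239^2 = 57121 ≡ 35 (mod 391)
4^32 ≡ 35^2 = 1225 ≡ 52 (mod 391)
4^64 ≡ 52^2 = 2704 ≡ 358 (mod 391)
4^128 ≡ 358^2 = 128164 ≡ 307 (mod 391)
4^256 ≡ 307^2 = 94249 ≡ 18 (mod 391)
390 = 256 + 128 + 4 + 2 in binary powers of 2.
So 4^390 ≡ 18 · 307 · 256 · 16 ≡ 288 (mod 391).
Since 288 ≠ 1, base 4 is a Fermat witness: 391 is composite.

288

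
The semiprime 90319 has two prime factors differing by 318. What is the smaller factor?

Since p = q + 318, we have 90319 = q(q + 318), so q² + 318q − 90319 = 0.
Discriminant: 318² + 4·90319 = 101124 + 361276 = 462400; √462400 = 680.
q = (−318 + 680)/2 = 181, and p = q + 318 = 499.
Check: 181 · 499 = 90319.

181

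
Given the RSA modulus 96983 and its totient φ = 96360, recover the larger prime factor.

φ(n) = (p−1)(q−1) = n − (p+q) + 1, so p + q = 96983 − 96360 + 1 = 624.
p and q are the roots of t² − 624t + 96983 = 0.
Discriminant: 624² − 4·96983 = 389376 − 387932 = 1444; √1444 = 38.
q = (624 − 38)/2 = 293, p = (624 + 38)/2 = 331.
Check: 293 · 331 = 96983.

331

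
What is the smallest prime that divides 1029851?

1029851 is odd.
Digit sum 26, not divisible by 3.
Ends in 1: not divisible by 5.
7: 1029851 = 7·147121 + 4
11: 1029851 = 11·93622 + 9
13: 1029851 = 13·79219 + 4
17: 1029851 = 17·60579 + 8
19: 1029851 = 19·54202 + 13
23: 1029851 = 23·44776 + 3
29: 1029851 = 29·35512 + 3
31: 1029851 = 31·33221

31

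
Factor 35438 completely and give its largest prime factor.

47

35438 = 2 · 17719
17719 = 13 · 1363
1363 = 29 · 47
47 is prime.
So 35438 = 2 · 13 · 29 · 47; the largest prime factor is 47.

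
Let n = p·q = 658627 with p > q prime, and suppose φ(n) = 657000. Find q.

751

φ(n) = (p−1)(q−1) = n − (p+q) + 1, so p + q = 658627 − 657000 + 1 = 1628.
p and q are the roots of t² − 1628t + 658627 = 0.
Discriminant: 1628² − 4·658627 = 2650384 − 2634508 = 15876; √15876 = 126.
q = (1628 − 126)/2 = 751, p = (1628 + 126)/2 = 877.
Check: 751 · 877 = 658627.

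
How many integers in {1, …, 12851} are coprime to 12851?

12600

Factor: 12851 = 71 · 181.
φ(12851) = (71−1) · (181−1) = 70 · 180 = 12600.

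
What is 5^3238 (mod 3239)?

5^1 ≡ 5 (mod 3239)
5^2 ≡ 5^2 = 25 ≡ 25 (mod 3239)
5^4 ≡ 25^2 = 625 ≡ 625 (mod 3239)
5^8 ≡ 625^2 = 390625 ≡ 1945 (mod 3239)
5^16 ≡ 1945^2 = 3783025 ≡ 3112 (mod 3239)
5^32 ≡ 3112^2 = 9684544 ≡ 3173 (mod 3239)
5^64 ≡ 3173^2 = 10067929 ≡ 1117 (mod 3239)
5^128 ≡ 1117^2 = 1247689 ≡ 674 (mod 3239)
5^256 ≡ 674^2 = 454276 ≡ 816 (mod 3239)
5^512 ≡ 816^2 = 665856 ≡ 1861 (mod 3239)
5^1024 ≡ 1861^2 = 3463321 ≡ 830 (mod 3239)
5^2048 ≡ 830^2 = 688900 ≡ 2232 (mod 3239)
3238 = 2048 + 1024 + 128 + 32 + 4 + 2 in binary powers of 2.
So 5^3238 ≡ 2232 · 830 · 674 · 3173 · 625 · 25 ≡ 2770 (mod 3239).
Since 2770 ≠ 1, base 5 is a Fermat witness: 3239 is composite.

2770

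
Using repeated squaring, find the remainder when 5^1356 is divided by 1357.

105

5^1 ≡ 5 (mod 1357)
5^2 ≡ 5^2 = 25 ≡ 25 (mod 1357)
5^4 ≡ 25^2 = 625 ≡ 625 (mod 1357)
5^8 ≡ 625^2 = 390625 ≡ 1166 (mod 1357)
5^16 ≡ 1166^2 = 1359556 ≡ 1199 (mod 1357)
5^32 ≡ 1199^2 = 1437601 ≡ 538 (mod 1357)
5^64 ≡ 538^2 = 289444 ≡ 403 (mod 1357)
5^128 ≡ 403^2 = 162409 ≡ 926 (mod 1357)
5^256 ≡ 926^2 = 857476 ≡ 1209 (mod 1357)
5^512 ≡ 1209^2 = 1461681 ≡ 192 (mod 1357)
5^1024 ≡ 192^2 = 36864 ≡ 225 (mod 1357)
1356 = 1024 + 256 + 64 + 8 + 4 in binary powers of 2.
So 5^1356 ≡ 225 · 1209 · 403 · 1166 · 625 ≡ 105 (mod 1357).
Since 105 ≠ 1, base 5 is a Fermat witness: 1357 is composite.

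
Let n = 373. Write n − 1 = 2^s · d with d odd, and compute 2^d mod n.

373 − 1 = 372 = 2^2 · 93, so d = 93.
2^1 ≡ 2 (mod 373)
2^2 ≡ 2^2 = 4 ≡ 4 (mod 373)
2^4 ≡ 4^2 = 16 ≡ 16 (mod 373)
2^8 ≡ 16^2 = 256 ≡ 256 (mod 373)
2^16 ≡ 256^2 = 65536 ≡ 261 (mod 373)
2^32 ≡ 261^2 = 68121 ≡ 235 (mod 373)
2^64 ≡ 235^2 = 55225 ≡ 21 (mod 373)
93 = 64 + 16 + 8 + 4 + 1 in binary powers of 2.
So 2^93 ≡ 21 · 261 · 256 · 16 · 2 ≡ 104 (mod 373).
Squaring chain: 104 → 372; reaches −1, so base 2 does not prove 373 composite.

104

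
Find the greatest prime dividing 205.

205 = 5 · 41
41 is prime.
So 205 = 5 · 41; the largest prime factor is 41.

41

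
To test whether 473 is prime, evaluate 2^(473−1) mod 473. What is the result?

422

2^1 ≡ 2 (mod 473)
2^2 ≡ 2^2 = 4 ≡ 4 (mod 473)
2^4 ≡ 4^2 = 16 ≡ 16 (mod 473)
2^8 ≡ 16^2 = 256 ≡ 256 (mod 473)
2^16 ≡ 256^2 = 65536 ≡ 262 (mod 473)
2^32 ≡ 262^2 = 68644 ≡ 59 (mod 473)
2^64 ≡ 59^2 = 3481 ≡ 170 (mod 473)
2^128 ≡ 170^2 = 28900 ≡ 47 (mod 473)
2^256 ≡ 47^2 = 2209 ≡ 317 (mod 473)
472 = 256 + 128 + 64 + 16 + 8 in binary powers of 2.
So 2^472 ≡ 317 · 47 · 170 · 262 · 256 ≡ 422 (mod 473).
Since 422 ≠ 1, base 2 is a Fermat witness: 473 is composite.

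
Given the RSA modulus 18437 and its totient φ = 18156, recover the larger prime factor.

φ(n) = (p−1)(q−1) = n − (p+q) + 1, so p + q = 18437 − 18156 + 1 = 282.
p and q are the roots of t² − 282t + 18437 = 0.
Discriminant: 282² − 4·18437 = 79524 − 73748 = 5776; √5776 = 76.
q = (282 − 76)/2 = 103, p = (282 + 76)/2 = 179.
Check: 103 · 179 = 18437.

179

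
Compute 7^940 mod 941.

1

7^1 ≡ 7 (mod 941)
7^2 ≡ 7^2 = 49 ≡ 49 (mod 941)
7^4 ≡ 49^2 = 2401 ≡ 519 (mod 941)
7^8 ≡ 519^2 = 269361 ≡ 235 (mod 941)
7^16 ≡ 235^2 = 55225 ≡ 647 (mod 941)
7^32 ≡ 647^2 = 418609 ≡ 805 (mod 941)
7^64 ≡ 805^2 = 648025 ≡ 617 (mod 941)
7^128 ≡ 617^2 = 380689 ≡ 525 (mod 941)
7^256 ≡ 525^2 = 275625 ≡ 853 (mod 941)
7^512 ≡ 853^2 = 727609 ≡ 216 (mod 941)
940 = 512 + 256 + 128 + 32 + 8 + 4 in binary powers of 2.
So 7^940 ≡ 216 · 853 · 525 · 805 · 235 · 519 ≡ 1 (mod 941).
Since the result is 1, base 7 gives no evidence that 941 is composite.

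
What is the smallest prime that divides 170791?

19

170791 is odd.
Digit sum 25, not divisible by 3.
Ends in 1: not divisible by 5.
7: 170791 = 7·24398 + 5
11: 170791 = 11·15526 + 5
13: 170791 = 13·13137 + 10
17: 170791 = 17·10046 + 9
19: 170791 = 19·8989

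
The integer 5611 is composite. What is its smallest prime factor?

5611 is odd.
Digit sum 13, not divisible by 3.
Ends in 1: not divisible by 5.
7: 5611 = 7·801 + 4
11: 5611 = 11·510 + 1
13: 5611 = 13·431 + 8
17: 5611 = 17·330 + 1
19: 5611 = 19·295 + 6
23: 5611 = 23·243 + 22
29: 5611 = 29·193 + 14
31: 5611 = 31·181

31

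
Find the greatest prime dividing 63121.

79

63121 = 17 · 3713
3713 = 47 · 79
79 is prime.
So 63121 = 17 · 47 · 79; the largest prime factor is 79.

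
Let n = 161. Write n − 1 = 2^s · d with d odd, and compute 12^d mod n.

161 − 1 = 160 = 2^5 · 5, so d = 5.
12^1 ≡ 12 (mod 161)
12^2 ≡ 12^2 = 144 ≡ 144 (mod 161)
12^4 ≡ 144^2 = 20736 ≡ 128 (mod 161)
5 = 4 + 1 in binary powers of 2.
So 12^5 ≡ 128 · 12 ≡ 87 (mod 161).
Squaring chain: 87 → 2 → 4 → 16 → 95; never reaches −1, so base 12 is a Miller–Rabin witness that 161 is composite.

87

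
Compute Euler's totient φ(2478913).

2424240

Factor: 2478913 = 127 · 131 · 149.
φ(2478913) = (127−1) · (131−1) · (149−1) = 126 · 130 · 148 = 2424240.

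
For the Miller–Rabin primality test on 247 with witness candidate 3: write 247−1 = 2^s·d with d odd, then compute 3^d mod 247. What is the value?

247 − 1 = 246 = 2^1 · 123, so d = 123.
3^1 ≡ 3 (mod 247)
3^2 ≡ 3^2 = 9 ≡ 9 (mod 247)
3^4 ≡ 9^2 = 81 ≡ 81 (mod 247)
3^8 ≡ 81^2 = 6561 ≡ 139 (mod 247)
3^16 ≡ 139^2 = 19321 ≡ 55 (mod 247)
3^32 ≡ 55^2 = 3025 ≡ 61 (mod 247)
3^64 ≡ 61^2 = 3721 ≡ 16 (mod 247)
123 = 64 + 32 + 16 + 8 + 2 + 1 in binary powers of 2.
So 3^123 ≡ 16 · 61 · 55 · 139 · 9 · 3 ≡ 183 (mod 247).
Squaring chain: 183; never reaches −1, so base 3 is a Miller–Rabin witness that 247 is composite.

183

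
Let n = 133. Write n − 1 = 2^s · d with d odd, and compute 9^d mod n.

106

133 − 1 = 132 = 2^2 · 33, so d = 33.
9^1 ≡ 9 (mod 133)
9^2 ≡ 9^2 = 81 ≡ 81 (mod 133)
9^4 ≡ 81^2 = 6561 ≡ 44 (mod 133)
9^8 ≡ 44^2 = 1936 ≡ 74 (mod 133)
9^16 ≡ 74^2 = 5476 ≡ 23 (mod 133)
9^32 ≡ 23^2 = 529 ≡ 130 (mod 133)
33 = 32 + 1 in binary powers of 2.
So 9^33 ≡ 130 · 9 ≡ 106 (mod 133).
Squaring chain: 106 → 64; never reaches −1, so base 9 is a Miller–Rabin witness that 133 is composite.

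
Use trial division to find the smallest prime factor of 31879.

31879 is odd.
Digit sum 28, not divisible by 3.
Ends in 9: not divisible by 5.
7: 31879 = 7·4554 + 1
11: 31879 = 11·2898 + 1
13: 31879 = 13·2452 + 3
17: 31879 = 17·1875 + 4
19: 31879 = 19·1677 + 16
23: 31879 = 23·1386 + 1
29: 31879 = 29·1099 + 8
31: 31879 = 31·1028 + 11
37: 31879 = 37·861 + 22
41: 31879 = 41·777 + 22
43: 31879 = 43·741 + 16
47: 31879 = 47·678 + 13
53: 31879 = 53·601 + 26
59: 31879 = 59·540 + 19
61: 31879 = 61·522 + 37
67: 31879 = 67·475 + 54
71: 31879 = 71·449

71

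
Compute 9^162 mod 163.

9^1 ≡ 9 (mod 163)
9^2 ≡ 9^2 = 81 ≡ 81 (mod 163)
9^4 ≡ 81^2 = 6561 ≡ 41 (mod 163)
9^8 ≡ 41^2 = 1681 ≡ 51 (mod 163)
9^16 ≡ 51^2 = 2601 ≡ 156 (mod 163)
9^32 ≡ 156^2 = 24336 ≡ 49 (mod 163)
9^64 ≡ 49^2 = 2401 ≡ 119 (mod 163)
9^128 ≡ 119^2 = 14161 ≡ 143 (mod 163)
162 = 128 + 32 + 2 in binary powers of 2.
So 9^162 ≡ 143 · 49 · 81 ≡ 1 (mod 163).
Since the result is 1, base 9 gives no evidence that 163 is composite.

1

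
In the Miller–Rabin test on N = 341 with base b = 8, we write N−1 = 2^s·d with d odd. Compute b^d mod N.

341 − 1 = 340 = 2^2 · 85, so d = 85.
8^1 ≡ 8 (mod 341)
8^2 ≡ 8^2 = 64 ≡ 64 (mod 341)
8^4 ≡ 64^2 = 4096 ≡ 4 (mod 341)
8^8 ≡ 4^2 = 16 ≡ 16 (mod 341)
8^16 ≡ 16^2 = 256 ≡ 256 (mod 341)
8^32 ≡ 256^2 = 65536 ≡ 64 (mod 341)
8^64 ≡ 64^2 = 4096 ≡ 4 (mod 341)
85 = 64 + 16 + 4 + 1 in binary powers of 2.
So 8^85 ≡ 4 · 256 · 4 · 8 ≡ 32 (mod 341).
Squaring chain: 32 → 1; never reaches −1, so base 8 is a Miller–Rabin witness that 341 is composite.

32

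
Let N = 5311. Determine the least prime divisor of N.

47

5311 is odd.
Digit sum 10, not divisible by 3.
Ends in 1: not divisible by 5.
7: 5311 = 7·758 + 5
11: 5311 = 11·482 + 9
13: 5311 = 13·408 + 7
17: 5311 = 17·312 + 7
19: 5311 = 19·279 + 10
23: 5311 = 23·230 + 21
29: 5311 = 29·183 + 4
31: 5311 = 31·171 + 10
37: 5311 = 37·143 + 20
41: 5311 = 41·129 + 22
43: 5311 = 43·123 + 22
47: 5311 = 47·113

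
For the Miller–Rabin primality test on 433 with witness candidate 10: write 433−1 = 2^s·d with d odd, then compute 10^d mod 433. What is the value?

282

433 − 1 = 432 = 2^4 · 27, so d = 27.
10^1 ≡ 10 (mod 433)
10^2 ≡ 10^2 = 100 ≡ 100 (mod 433)
10^4 ≡ 100^2 = 10000 ≡ 41 (mod 433)
10^8 ≡ 41^2 = 1681 ≡ 382 (mod 433)
10^16 ≡ 382^2 = 145924 ≡ 3 (mod 433)
27 = 16 + 8 + 2 + 1 in binary powers of 2.
So 10^27 ≡ 3 · 382 · 100 · 10 ≡ 282 (mod 433).
Squaring chain: 282 → 285 → 254 → 432; reaches −1, so base 10 does not prove 433 composite.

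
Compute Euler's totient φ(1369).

1332

Factor: 1369 = 37^2.
φ(1369) = 37^1·(37−1) = 1332.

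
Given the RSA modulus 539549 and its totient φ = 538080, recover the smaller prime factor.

709

φ(n) = (p−1)(q−1) = n − (p+q) + 1, so p + q = 539549 − 538080 + 1 = 1470.
p and q are the roots of t² − 1470t + 539549 = 0.
Discriminant: 1470² − 4·539549 = 2160900 − 2158196 = 2704; √2704 = 52.
q = (1470 − 52)/2 = 709, p = (1470 + 52)/2 = 761.
Check: 709 · 761 = 539549.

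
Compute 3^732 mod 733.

3^1 ≡ 3 (mod 733)
3^2 ≡ 3^2 = 9 ≡ 9 (mod 733)
3^4 ≡ 9^2 = 81 ≡ 81 (mod 733)
3^8 ≡ 81^2 = 6561 ≡ 697 (mod 733)
3^16 ≡ 697^2 = 485809 ≡ 563 (mod 733)
3^32 ≡ 563^2 = 316969 ≡ 313 (mod 733)
3^64 ≡ 313^2 = 97969 ≡ 480 (mod 733)
3^128 ≡ 480^2 = 230400 ≡ 238 (mod 733)
3^256 ≡ 238^2 = 56644 ≡ 203 (mod 733)
3^512 ≡ 203^2 = 41209 ≡ 161 (mod 733)
732 = 512 + 128 + 64 + 16 + 8 + 4 in binary powers of 2.
So 3^732 ≡ 161 · 238 · 480 · 563 · 697 · 81 ≡ 1 (mod 733).
Since the result is 1, base 3 gives no evidence that 733 is composite.

1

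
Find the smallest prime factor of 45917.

45917 is odd.
Digit sum 26, not divisible by 3.
Ends in 7: not divisible by 5.
7: 45917 = 7·6559 + 4
11: 45917 = 11·4174 + 3
13: 45917 = 13·3532 + 1
17: 45917 = 17·2701

17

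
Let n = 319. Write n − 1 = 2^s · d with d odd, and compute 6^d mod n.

319 − 1 = 318 = 2^1 · 159, so d = 159.
6^1 ≡ 6 (mod 319)
6^2 ≡ 6^2 = 36 ≡ 36 (mod 319)
6^4 ≡ 36^2 = 1296 ≡ 20 (mod 319)
6^8 ≡ 20^2 = 400 ≡ 81 (mod 319)
6^16 ≡ 81^2 = 6561 ≡ 181 (mod 319)
6^32 ≡ 181^2 = 32761 ≡ 223 (mod 319)
6^64 ≡ 223^2 = 49729 ≡ 284 (mod 319)
6^128 ≡ 284^2 = 80656 ≡ 268 (mod 319)
159 = 128 + 16 + 8 + 4 + 2 + 1 in binary powers of 2.
So 6^159 ≡ 268 · 181 · 81 · 20 · 36 · 6 ≡ 178 (mod 319).
Squaring chain: 178; never reaches −1, so base 6 is a Miller–Rabin witness that 319 is composite.

178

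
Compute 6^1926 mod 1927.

777

6^1 ≡ 6 (mod 1927)
6^2 ≡ 6^2 = 36 ≡ 36 (mod 1927)
6^4 ≡ 36^2 = 1296 ≡ 1296 (mod 1927)
6^8 ≡ 1296^2 = 1679616 ≡ 1199 (mod 1927)
6^16 ≡ 1199^2 = 1437601 ≡ 59 (mod 1927)
6^32 ≡ 59^2 = 3481 ≡ 1554 (mod 1927)
6^64 ≡ 1554^2 = 2414916 ≡ 385 (mod 1927)
6^128 ≡ 385^2 = 148225 ≡ 1773 (mod 1927)
6^256 ≡ 1773^2 = 3143529 ≡ 592 (mod 1927)
6^512 ≡ 592^2 = 350464 ≡ 1677 (mod 1927)
6^1024 ≡ 1677^2 = 2812329 ≡ 836 (mod 1927)
1926 = 1024 + 512 + 256 + 128 + 4 + 2 in binary powers of 2.
So 6^1926 ≡ 836 · 1677 · 592 · 1773 · 1296 · 36 ≡ 777 (mod 1927).
Since 777 ≠ 1, base 6 is a Fermat witness: 1927 is composite.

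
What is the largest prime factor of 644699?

644699 = 11 · 58609
58609 = 29 · 2021
2021 = 43 · 47
47 is prime.
So 644699 = 11 · 29 · 43 · 47; the largest prime factor is 47.

47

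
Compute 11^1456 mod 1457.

392

11^1 ≡ 11 (mod 1457)
11^2 ≡ 11^2 = 121 ≡ 121 (mod 1457)
11^4 ≡ 121^2 = 14641 ≡ 71 (mod 1457)
11^8 ≡ 71^2 = 5041 ≡ 670 (mod 1457)
11^16 ≡ 670^2 = 448900 ≡ 144 (mod 1457)
11^32 ≡ 144^2 = 20736 ≡ 338 (mod 1457)
11^64 ≡ 338^2 = 114244 ≡ 598 (mod 1457)
11^128 ≡ 598^2 = 357604 ≡ 639 (mod 1457)
11^256 ≡ 639^2 = 408321 ≡ 361 (mod 1457)
11^512 ≡ 361^2 = 130321 ≡ 648 (mod 1457)
11^1024 ≡ 648^2 = 419904 ≡ 288 (mod 1457)
1456 = 1024 + 256 + 128 + 32 + 16 in binary powers of 2.
So 11^1456 ≡ 288 · 361 · 639 · 338 · 144 ≡ 392 (mod 1457).
Since 392 ≠ 1, base 11 is a Fermat witness: 1457 is composite.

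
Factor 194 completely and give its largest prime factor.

97

194 = 2 · 97
97 is prime.
So 194 = 2 · 97; the largest prime factor is 97.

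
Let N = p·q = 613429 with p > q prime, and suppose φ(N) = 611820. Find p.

φ(n) = (p−1)(q−1) = n − (p+q) + 1, so p + q = 613429 − 611820 + 1 = 1610.
p and q are the roots of t² − 1610t + 613429 = 0.
Discriminant: 1610² − 4·613429 = 2592100 − 2453716 = 138384; √138384 = 372.
q = (1610 − 372)/2 = 619, p = (1610 + 372)/2 = 991.
Check: 619 · 991 = 613429.

991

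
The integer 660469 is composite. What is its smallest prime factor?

660469 is odd.
Digit sum 31, not divisible by 3.
Ends in 9: not divisible by 5.
7: 660469 = 7·94352 + 5
11: 660469 = 11·60042 + 7
13: 660469 = 13·50805 + 4
17: 660469 = 17·38851 + 2
19: 660469 = 19·34761 + 10
23: 660469 = 23·28716 + 1
29: 660469 = 29·22774 + 23
31: 660469 = 31·21305 + 14
37: 660469 = 37·17850 + 19
41: 660469 = 41·16109

41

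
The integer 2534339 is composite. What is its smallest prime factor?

2534339 is odd.
Digit sum 29, not divisible by 3.
Ends in 9: not divisible by 5.
7: 2534339 = 7·362048 + 3
11: 2534339 = 11·230394 + 5
13: 2534339 = 13·194949 + 2
17: 2534339 = 17·149078 + 13
19: 2534339 = 19·133386 + 5
23: 2534339 = 23·110188 + 15
29: 2534339 = 29·87391

29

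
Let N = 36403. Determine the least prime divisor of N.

59

36403 is odd.
Digit sum 16, not divisible by 3.
Ends in 3: not divisible by 5.
7: 36403 = 7·5200 + 3
11: 36403 = 11·3309 + 4
13: 36403 = 13·2800 + 3
17: 36403 = 17·2141 + 6
19: 36403 = 19·1915 + 18
23: 36403 = 23·1582 + 17
29: 36403 = 29·1255 + 8
31: 36403 = 31·1174 + 9
37: 36403 = 37·983 + 32
41: 36403 = 41·887 + 36
43: 36403 = 43·846 + 25
47: 36403 = 47·774 + 25
53: 36403 = 53·686 + 45
59: 36403 = 59·617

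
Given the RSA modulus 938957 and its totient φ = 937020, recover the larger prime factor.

971

φ(n) = (p−1)(q−1) = n − (p+q) + 1, so p + q = 938957 − 937020 + 1 = 1938.
p and q are the roots of t² − 1938t + 938957 = 0.
Discriminant: 1938² − 4·938957 = 3755844 − 3755828 = 16; √16 = 4.
q = (1938 − 4)/2 = 967, p = (1938 + 4)/2 = 971.
Check: 967 · 971 = 938957.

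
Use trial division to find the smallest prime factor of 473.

473 is odd.
Digit sum 14, not divisible by 3.
Ends in 3: not divisible by 5.
7: 473 = 7·67 + 4
11: 473 = 11·43

11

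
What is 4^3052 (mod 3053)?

4^1 ≡ 4 (mod 3053)
4^2 ≡ 4^2 = 16 ≡ 16 (mod 3053)
4^4 ≡ 16^2 = 256 ≡ 256 (mod 3053)
4^8 ≡ 256^2 = 65536 ≡ 1423 (mod 3053)
4^16 ≡ 1423^2 = 2024929 ≡ 790 (mod 3053)
4^32 ≡ 790^2 = 624100 ≡ 1288 (mod 3053)
4^64 ≡ 1288^2 = 1658944 ≡ 1165 (mod 3053)
4^128 ≡ 1165^2 = 1357225 ≡ 1693 (mod 3053)
4^256 ≡ 1693^2 = 2866249 ≡ 2535 (mod 3053)
4^512 ≡ 2535^2 = 6426225 ≡ 2713 (mod 3053)
4^1024 ≡ 2713^2 = 7360369 ≡ 2639 (mod 3053)
4^2048 ≡ 2639^2 = 6964321 ≡ 428 (mod 3053)
3052 = 2048 + 512 + 256 + 128 + 64 + 32 + 8 + 4 in binary powers of 2.
So 4^3052 ≡ 428 · 2713 · 2535 · 1693 · 1165 · 1288 · 1423 · 256 ≡ 1119 (mod 3053).
Since 1119 ≠ 1, base 4 is a Fermat witness: 3053 is composite.

1119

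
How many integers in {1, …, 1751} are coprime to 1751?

1632

Factor: 1751 = 17 · 103.
φ(1751) = (17−1) · (103−1) = 16 · 102 = 1632.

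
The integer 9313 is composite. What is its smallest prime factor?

67

9313 is odd.
Digit sum 16, not divisible by 3.
Ends in 3: not divisible by 5.
7: 9313 = 7·1330 + 3
11: 9313 = 11·846 + 7
13: 9313 = 13·716 + 5
17: 9313 = 17·547 + 14
19: 9313 = 19·490 + 3
23: 9313 = 23·404 + 21
29: 9313 = 29·321 + 4
31: 9313 = 31·300 + 13
37: 9313 = 37·251 + 26
41: 9313 = 41·227 + 6
43: 9313 = 43·216 + 25
47: 9313 = 47·198 + 7
53: 9313 = 53·175 + 38
59: 9313 = 59·157 + 50
61: 9313 = 61·152 + 41
67: 9313 = 67·139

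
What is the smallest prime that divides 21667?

21667 is odd.
Digit sum 22, not divisible by 3.
Ends in 7: not divisible by 5.
7: 21667 = 7·3095 + 2
11: 21667 = 11·1969 + 8
13: 21667 = 13·1666 + 9
17: 21667 = 17·1274 + 9
19: 21667 = 19·1140 + 7
23: 21667 = 23·942 + 1
29: 21667 = 29·747 + 4
31: 21667 = 31·698 + 29
37: 21667 = 37·585 + 22
41: 21667 = 41·528 + 19
43: 21667 = 43·503 + 38
47: 21667 = 47·461

47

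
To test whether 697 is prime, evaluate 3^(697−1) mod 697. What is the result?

288

3^1 ≡ 3 (mod 697)
3^2 ≡ 3^2 = 9 ≡ 9 (mod 697)
3^4 ≡ 9^2 = 81 ≡ 81 (mod 697)
3^8 ≡ 81^2 = 6561 ≡ 288 (mod 697)
3^16 ≡ 288^2 = 82944 ≡ 1 (mod 697)
3^32 ≡ 1^2 = 1 ≡ 1 (mod 697)
3^64 ≡ 1^2 = 1 ≡ 1 (mod 697)
3^128 ≡ 1^2 = 1 ≡ 1 (mod 697)
3^256 ≡ 1^2 = 1 ≡ 1 (mod 697)
3^512 ≡ 1^2 = 1 ≡ 1 (mod 697)
696 = 512 + 128 + 32 + 16 + 8 in binary powers of 2.
So 3^696 ≡ 1 · 1 · 1 · 1 · 288 ≡ 288 (mod 697).
Since 288 ≠ 1, base 3 is a Fermat witness: 697 is composite.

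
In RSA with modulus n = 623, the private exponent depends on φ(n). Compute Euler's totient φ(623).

528

Factor: 623 = 7 · 89.
φ(623) = (7−1) · (89−1) = 6 · 88 = 528.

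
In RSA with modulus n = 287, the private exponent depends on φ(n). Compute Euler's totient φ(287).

240

Factor: 287 = 7 · 41.
φ(287) = (7−1) · (41−1) = 6 · 40 = 240.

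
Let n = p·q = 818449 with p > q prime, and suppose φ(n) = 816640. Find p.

929

φ(n) = (p−1)(q−1) = n − (p+q) + 1, so p + q = 818449 − 816640 + 1 = 1810.
p and q are the roots of t² − 1810t + 818449 = 0.
Discriminant: 1810² − 4·818449 = 3276100 − 3273796 = 2304; √2304 = 48.
q = (1810 − 48)/2 = 881, p = (1810 + 48)/2 = 929.
Check: 881 · 929 = 818449.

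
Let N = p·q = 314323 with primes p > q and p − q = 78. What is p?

601

Since p = q + 78, we have 314323 = q(q + 78), so q² + 78q − 314323 = 0.
Discriminant: 78² + 4·314323 = 6084 + 1257292 = 1263376; √1263376 = 1124.
q = (−78 + 1124)/2 = 523, and p = q + 78 = 601.
Check: 523 · 601 = 314323.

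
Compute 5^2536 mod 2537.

1975

5^1 ≡ 5 (mod 2537)
5^2 ≡ 5^2 = 25 ≡ 25 (mod 2537)
5^4 ≡ 25^2 = 625 ≡ 625 (mod 2537)
5^8 ≡ 625^2 = 390625 ≡ 2464 (mod 2537)
5^16 ≡ 2464^2 = 6071296 ≡ 255 (mod 2537)
5^32 ≡ 255^2 = 65025 ≡ 1600 (mod 2537)
5^64 ≡ 1600^2 = 2560000 ≡ 167 (mod 2537)
5^128 ≡ 167^2 = 27889 ≡ 2519 (mod 2537)
5^256 ≡ 2519^2 = 6345361 ≡ 324 (mod 2537)
5^512 ≡ 324^2 = 104976 ≡ 959 (mod 2537)
5^1024 ≡ 959^2 = 919681 ≡ 1287 (mod 2537)
5^2048 ≡ 1287^2 = 1656369 ≡ 2245 (mod 2537)
2536 = 2048 + 256 + 128 + 64 + 32 + 8 in binary powers of 2.
So 5^2536 ≡ 2245 · 324 · 2519 · 167 · 1600 · 2464 ≡ 1975 (mod 2537).
Since 1975 ≠ 1, base 5 is a Fermat witness: 2537 is composite.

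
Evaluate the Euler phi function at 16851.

Factor: 16851 = 3 · 41 · 137.
φ(16851) = (3−1) · (41−1) · (137−1) = 2 · 40 · 136 = 10880.

10880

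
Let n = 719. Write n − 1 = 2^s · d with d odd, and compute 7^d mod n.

1

719 − 1 = 718 = 2^1 · 359, so d = 359.
7^1 ≡ 7 (mod 719)
7^2 ≡ 7^2 = 49 ≡ 49 (mod 719)
7^4 ≡ 49^2 = 2401 ≡ 244 (mod 719)
7^8 ≡ 244^2 = 59536 ≡ 578 (mod 719)
7^16 ≡ 578^2 = 334084 ≡ 468 (mod 719)
7^32 ≡ 468^2 = 219024 ≡ 448 (mod 719)
7^64 ≡ 448^2 = 200704 ≡ 103 (mod 719)
7^128 ≡ 103^2 = 10609 ≡ 543 (mod 719)
7^256 ≡ 543^2 = 294849 ≡ 59 (mod 719)
359 = 256 + 64 + 32 + 4 + 2 + 1 in binary powers of 2.
So 7^359 ≡ 59 · 103 · 448 · 244 · 49 · 7 ≡ 1 (mod 719).
Since 7^d ≡ 1 (mod 719), base 7 does not prove 719 composite.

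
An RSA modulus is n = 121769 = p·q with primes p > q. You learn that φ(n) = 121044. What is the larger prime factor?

463

φ(n) = (p−1)(q−1) = n − (p+q) + 1, so p + q = 121769 − 121044 + 1 = 726.
p and q are the roots of t² − 726t + 121769 = 0.
Discriminant: 726² − 4·121769 = 527076 − 487076 = 40000; √40000 = 200.
q = (726 − 200)/2 = 263, p = (726 + 200)/2 = 463.
Check: 263 · 463 = 121769.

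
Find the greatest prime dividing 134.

67

134 = 2 · 67
67 is prime.
So 134 = 2 · 67; the largest prime factor is 67.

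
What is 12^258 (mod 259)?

232

12^1 ≡ 12 (mod 259)
12^2 ≡ 12^2 = 144 ≡ 144 (mod 259)
12^4 ≡ 144^2 = 20736 ≡ 16 (mod 259)
12^8 ≡ 16^2 = 256 ≡ 256 (mod 259)
12^16 ≡ 256^2 = 65536 ≡ 9 (mod 259)
12^32 ≡ 9^2 = 81 ≡ 81 (mod 259)
12^64 ≡ 81^2 = 6561 ≡ 86 (mod 259)
12^128 ≡ 86^2 = 7396 ≡ 144 (mod 259)
12^256 ≡ 144^2 = 20736 ≡ 16 (mod 259)
258 = 256 + 2 in binary powers of 2.
So 12^258 ≡ 16 · 144 ≡ 232 (mod 259).
Since 232 ≠ 1, base 12 is a Fermat witness: 259 is composite.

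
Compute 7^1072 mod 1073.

7

7^1 ≡ 7 (mod 1073)
7^2 ≡ 7^2 = 49 ≡ 49 (mod 1073)
7^4 ≡ 49^2 = 2401 ≡ 255 (mod 1073)
7^8 ≡ 255^2 = 65025 ≡ 645 (mod 1073)
7^16 ≡ 645^2 = 416025 ≡ 774 (mod 1073)
7^32 ≡ 774^2 = 599076 ≡ 342 (mod 1073)
7^64 ≡ 342^2 = 116964 ≡ 7 (mod 1073)
7^128 ≡ 7^2 = 49 ≡ 49 (mod 1073)
7^256 ≡ 49^2 = 2401 ≡ 255 (mod 1073)
7^512 ≡ 255^2 = 65025 ≡ 645 (mod 1073)
7^1024 ≡ 645^2 = 416025 ≡ 774 (mod 1073)
1072 = 1024 + 32 + 16 in binary powers of 2.
So 7^1072 ≡ 774 · 342 · 774 ≡ 7 (mod 1073).
Since 7 ≠ 1, base 7 is a Fermat witness: 1073 is composite.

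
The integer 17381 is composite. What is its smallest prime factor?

7

17381 is odd.
Digit sum 20, not divisible by 3.
Ends in 1: not divisible by 5.
7: 17381 = 7·2483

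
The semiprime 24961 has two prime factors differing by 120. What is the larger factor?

Since p = q + 120, we have 24961 = q(q + 120), so q² + 120q − 24961 = 0.
Discriminant: 120² + 4·24961 = 14400 + 99844 = 114244; √114244 = 338.
q = (−120 + 338)/2 = 109, and p = q + 120 = 229.
Check: 109 · 229 = 24961.

229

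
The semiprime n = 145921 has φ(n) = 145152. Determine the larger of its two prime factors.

433

φ(n) = (p−1)(q−1) = n − (p+q) + 1, so p + q = 145921 − 145152 + 1 = 770.
p and q are the roots of t² − 770t + 145921 = 0.
Discriminant: 770² − 4·145921 = 592900 − 583684 = 9216; √9216 = 96.
q = (770 − 96)/2 = 337, p = (770 + 96)/2 = 433.
Check: 337 · 433 = 145921.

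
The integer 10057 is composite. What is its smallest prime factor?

10057 is odd.
Digit sum 13, not divisible by 3.
Ends in 7: not divisible by 5.
7: 10057 = 7·1436 + 5
11: 10057 = 11·914 + 3
13: 10057 = 13·773 + 8
17: 10057 = 17·591 + 10
19: 10057 = 19·529 + 6
23: 10057 = 23·437 + 6
29: 10057 = 29·346 + 23
31: 10057 = 31·324 + 13
37: 10057 = 37·271 + 30
41: 10057 = 41·245 + 12
43: 10057 = 43·233 + 38
47: 10057 = 47·213 + 46
53: 10057 = 53·189 + 40
59: 10057 = 59·170 + 27
61: 10057 = 61·164 + 53
67: 10057 = 67·150 + 7
71: 10057 = 71·141 + 46
73: 10057 = 73·137 + 56
79: 10057 = 79·127 + 24
83: 10057 = 83·121 + 14
89: 10057 = 89·113

89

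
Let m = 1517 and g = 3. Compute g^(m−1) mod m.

81

3^1 ≡ 3 (mod 1517)
3^2 ≡ 3^2 = 9 ≡ 9 (mod 1517)
3^4 ≡ 9^2 = 81 ≡ 81 (mod 1517)
3^8 ≡ 81^2 = 6561 ≡ 493 (mod 1517)
3^16 ≡ 493^2 = 243049 ≡ 329 (mod 1517)
3^32 ≡ 329^2 = 108241 ≡ 534 (mod 1517)
3^64 ≡ 534^2 = 285156 ≡ 1477 (mod 1517)
3^128 ≡ 1477^2 = 2181529 ≡ 83 (mod 1517)
3^256 ≡ 83^2 = 6889 ≡ 821 (mod 1517)
3^512 ≡ 821^2 = 674041 ≡ 493 (mod 1517)
3^1024 ≡ 493^2 = 243049 ≡ 329 (mod 1517)
1516 = 1024 + 256 + 128 + 64 + 32 + 8 + 4 in binary powers of 2.
So 3^1516 ≡ 329 · 821 · 83 · 1477 · 534 · 493 · 81 ≡ 81 (mod 1517).
Since 81 ≠ 1, base 3 is a Fermat witness: 1517 is composite.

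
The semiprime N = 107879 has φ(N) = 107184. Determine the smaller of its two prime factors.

233

φ(n) = (p−1)(q−1) = n − (p+q) + 1, so p + q = 107879 − 107184 + 1 = 696.
p and q are the roots of t² − 696t + 107879 = 0.
Discriminant: 696² − 4·107879 = 484416 − 431516 = 52900; √52900 = 230.
q = (696 − 230)/2 = 233, p = (696 + 230)/2 = 463.
Check: 233 · 463 = 107879.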